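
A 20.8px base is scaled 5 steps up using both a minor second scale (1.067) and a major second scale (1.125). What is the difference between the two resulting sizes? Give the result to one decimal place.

Minor second: 20.8 × 1.067⁵ = 28.766px
Major second: 20.8 × 1.125⁵ = 37.482px
Difference: 37.482 − 28.766 = 8.716px

8.7px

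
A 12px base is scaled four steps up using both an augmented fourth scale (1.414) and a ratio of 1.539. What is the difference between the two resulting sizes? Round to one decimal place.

Augmented fourth: 12.0 × 1.414⁴ = 47.971px
At 1.539: 12.0 × 1.539⁴ = 67.319px
Difference: 67.319 − 47.971 = 19.348px

19.3px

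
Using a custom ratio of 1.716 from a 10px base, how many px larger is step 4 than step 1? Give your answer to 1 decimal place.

69.5px

Step 1: 10.0 × 1.716 = 17.160px
Step 4: 10.0 × 1.716⁴ = 86.710px
Difference: 86.710 − 17.160 = 69.550px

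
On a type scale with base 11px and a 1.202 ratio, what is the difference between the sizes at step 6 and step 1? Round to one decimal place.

Step 1: 11.0 × 1.202 = 13.222px
Step 6: 11.0 × 1.202⁶ = 33.176px
Difference: 33.176 − 13.222 = 19.954px

20.0px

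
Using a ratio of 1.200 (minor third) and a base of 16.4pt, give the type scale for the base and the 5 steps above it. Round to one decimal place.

16.4pt, 19.7pt, 23.6pt, 28.3pt, 34.0pt, 40.8pt

Step 0: 16.4pt
Step 1: 16.4 × 1.200 = 19.7
Step 2: 16.4 × 1.200² = 23.6
Step 3: 16.4 × 1.200³ = 28.3
Step 4: 16.4 × 1.200⁴ = 34.0
Step 5: 16.4 × 1.200⁵ = 40.8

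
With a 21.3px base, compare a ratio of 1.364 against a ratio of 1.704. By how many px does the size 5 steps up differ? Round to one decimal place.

205.4px

At 1.364: 21.3 × 1.364⁵ = 100.566px
At 1.704: 21.3 × 1.704⁵ = 306.004px
Difference: 306.004 − 100.566 = 205.438px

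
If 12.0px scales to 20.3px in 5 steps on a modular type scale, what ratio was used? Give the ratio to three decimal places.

1.111

r⁵ = 20.3 / 12.0, so r = (20.3/12.0)^(1/5).
r = 1.6917^(1/5) ≈ 1.1109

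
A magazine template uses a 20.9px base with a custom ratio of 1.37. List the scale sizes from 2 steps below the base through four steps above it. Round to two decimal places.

Step -2: 20.9 ÷ 1.37² = 11.14
Step -1: 20.9 ÷ 1.37 = 15.26
Step 0: 20.9px
Step 1: 20.9 × 1.37 = 28.63
Step 2: 20.9 × 1.37² = 39.23
Step 3: 20.9 × 1.37³ = 53.74
Step 4: 20.9 × 1.37⁴ = 73.63

11.14px, 15.26px, 20.90px, 28.63px, 39.23px, 53.74px, 73.63px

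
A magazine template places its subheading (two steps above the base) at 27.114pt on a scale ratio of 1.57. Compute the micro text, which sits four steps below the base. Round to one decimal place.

Moving from step +2 to step -4 is 6 steps down, so divide by r⁶.
27.114 ÷ 1.57⁶ = 27.114 ÷ 14.97607 ≈ 1.810

1.8pt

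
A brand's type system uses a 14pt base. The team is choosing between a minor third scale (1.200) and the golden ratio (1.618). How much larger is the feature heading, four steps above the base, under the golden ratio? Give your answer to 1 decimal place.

66.9pt

Minor third: 14.0 × 1.200⁴ = 29.030pt
Golden ratio: 14.0 × 1.618⁴ = 95.949pt
Difference: 95.949 − 29.030 = 66.919pt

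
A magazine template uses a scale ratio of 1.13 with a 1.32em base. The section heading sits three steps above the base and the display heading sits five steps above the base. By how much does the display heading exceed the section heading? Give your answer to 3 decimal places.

Step 3: 1.32 × 1.13³ = 1.90462em
Step 5: 1.32 × 1.13⁵ = 2.43201em
Difference: 2.43201 − 1.90462 = 0.52739em

0.527em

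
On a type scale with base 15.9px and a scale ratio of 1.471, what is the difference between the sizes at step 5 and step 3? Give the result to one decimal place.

Step 3: 15.9 × 1.471³ = 50.610px
Step 5: 15.9 × 1.471⁵ = 109.512px
Difference: 109.512 − 50.610 = 58.902px

58.9px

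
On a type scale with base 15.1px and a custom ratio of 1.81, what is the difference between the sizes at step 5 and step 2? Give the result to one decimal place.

Step 2: 15.1 × 1.81² = 49.469px
Step 5: 15.1 × 1.81⁵ = 293.339px
Difference: 293.339 − 49.469 = 243.870px

243.9px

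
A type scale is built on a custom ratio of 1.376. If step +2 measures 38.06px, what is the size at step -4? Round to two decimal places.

The gap is -4 − (2) = -6 steps, so the factor is 1.376^-6.
38.06 ÷ 1.376⁶ = 38.06 ÷ 6.78751 ≈ 5.607

5.61px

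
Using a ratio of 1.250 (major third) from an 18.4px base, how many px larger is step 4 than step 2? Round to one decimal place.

16.2px

Step 2: 18.4 × 1.250² = 28.750px
Step 4: 18.4 × 1.250⁴ = 44.922px
Difference: 44.922 − 28.750 = 16.172px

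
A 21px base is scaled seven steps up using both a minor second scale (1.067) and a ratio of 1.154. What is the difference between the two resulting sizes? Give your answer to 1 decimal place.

24.2px

Minor second: 21.0 × 1.067⁷ = 33.065px
At 1.154: 21.0 × 1.154⁷ = 57.235px
Difference: 57.235 − 33.065 = 24.170px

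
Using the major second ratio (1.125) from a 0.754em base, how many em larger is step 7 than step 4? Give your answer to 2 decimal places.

0.51em

Step 4: 0.754 × 1.125⁴ = 1.2078em
Step 7: 0.754 × 1.125⁷ = 1.7196em
Difference: 1.7196 − 1.2078 = 0.5118em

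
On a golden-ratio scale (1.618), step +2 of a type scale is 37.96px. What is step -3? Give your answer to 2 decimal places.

The gap is -3 − (2) = -5 steps, so the factor is 1.618^-5.
37.96 ÷ 1.618⁵ = 37.96 ÷ 11.08901 ≈ 3.423

3.42px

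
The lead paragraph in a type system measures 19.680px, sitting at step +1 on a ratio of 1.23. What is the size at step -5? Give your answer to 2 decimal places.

5.68px

19.680 ÷ 1.23⁶ = 19.680 ÷ 3.46283 ≈ 5.683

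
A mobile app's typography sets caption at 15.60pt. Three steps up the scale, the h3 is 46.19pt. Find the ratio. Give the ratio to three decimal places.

The ratio satisfies 15.60 × r³ = 46.19, so r = (46.19 / 15.60)^(1/3).
r = 2.9609^(1/3) ≈ 1.4360

1.436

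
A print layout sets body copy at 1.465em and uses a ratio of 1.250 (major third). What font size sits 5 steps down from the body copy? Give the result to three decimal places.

Every step multiplies by the scale ratio.
1.465 ÷ 1.250⁵ = 1.465 ÷ 3.05176 ≈ 0.480

0.480em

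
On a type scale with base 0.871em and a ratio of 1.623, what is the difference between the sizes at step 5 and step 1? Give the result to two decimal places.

8.40em

Step 1: 0.871 × 1.623 = 1.4136em
Step 5: 0.871 × 1.623⁵ = 9.8087em
Difference: 9.8087 − 1.4136 = 8.3951em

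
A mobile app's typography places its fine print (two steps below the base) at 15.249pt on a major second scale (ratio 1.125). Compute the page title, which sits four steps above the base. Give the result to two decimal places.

15.249 × 1.125⁶ = 15.249 × 2.02729 ≈ 30.914

30.91pt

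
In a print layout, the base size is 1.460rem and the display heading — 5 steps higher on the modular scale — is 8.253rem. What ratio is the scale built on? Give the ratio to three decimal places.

r⁵ = 8.253 / 1.460, so r = (8.253/1.460)^(1/5).
r = 5.6527^(1/5) ≈ 1.4140

1.414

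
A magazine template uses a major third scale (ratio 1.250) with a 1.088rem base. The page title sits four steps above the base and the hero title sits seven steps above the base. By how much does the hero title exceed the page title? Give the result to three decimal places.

Step 4: 1.088 × 1.250⁴ = 2.65625rem
Step 7: 1.088 × 1.250⁷ = 5.18799rem
Difference: 5.18799 − 2.65625 = 2.53174rem

2.532rem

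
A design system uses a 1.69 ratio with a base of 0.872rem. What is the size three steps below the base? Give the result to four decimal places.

Every step multiplies by the scale ratio.
0.872 ÷ 1.69³ = 0.872 ÷ 4.82681 ≈ 0.1807

0.1807rem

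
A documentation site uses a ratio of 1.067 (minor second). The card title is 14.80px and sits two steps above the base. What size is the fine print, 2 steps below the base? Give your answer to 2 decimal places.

14.80 ÷ 1.067⁴ = 14.80 ÷ 1.29616 ≈ 11.418

11.42px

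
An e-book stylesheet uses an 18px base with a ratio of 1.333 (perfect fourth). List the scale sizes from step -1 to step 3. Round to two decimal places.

Step -1: 18.0 ÷ 1.333 = 13.50
Step 0: 18px
Step 1: 18.0 × 1.333 = 23.99
Step 2: 18.0 × 1.333² = 31.98
Step 3: 18.0 × 1.333³ = 42.63

13.50px, 18.00px, 23.99px, 31.98px, 42.63px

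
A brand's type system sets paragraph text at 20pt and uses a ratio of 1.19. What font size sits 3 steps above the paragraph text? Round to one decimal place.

33.7pt

20.0 × 1.19³ = 20.0 × 1.68516 ≈ 33.70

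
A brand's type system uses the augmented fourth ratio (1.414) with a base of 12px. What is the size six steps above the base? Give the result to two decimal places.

95.91px

A modular type scale is a geometric sequence: sizeₙ = base × rⁿ.
12.0 × 1.414⁶ = 12.0 × 7.99275 ≈ 95.91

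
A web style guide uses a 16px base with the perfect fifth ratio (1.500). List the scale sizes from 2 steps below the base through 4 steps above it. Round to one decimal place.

7.1px, 10.7px, 16.0px, 24.0px, 36.0px, 54.0px, 81.0px

Step -2: 16.0 ÷ 1.500² = 7.1
Step -1: 16.0 ÷ 1.500 = 10.7
Step 0: 16px
Step 1: 16.0 × 1.500 = 24.0
Step 2: 16.0 × 1.500² = 36.0
Step 3: 16.0 × 1.500³ = 54.0
Step 4: 16.0 × 1.500⁴ = 81.0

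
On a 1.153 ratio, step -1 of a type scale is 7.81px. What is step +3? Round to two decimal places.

13.80px

The gap is 3 − (-1) = 4 steps, so the factor is 1.153^4.
7.81 × 1.153⁴ = 7.81 × 1.76733 ≈ 13.803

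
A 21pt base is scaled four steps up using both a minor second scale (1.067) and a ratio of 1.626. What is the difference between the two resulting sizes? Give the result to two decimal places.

119.57pt

Minor second: 21.0 × 1.067⁴ = 27.2193pt
At 1.626: 21.0 × 1.626⁴ = 146.7917pt
Difference: 146.7917 − 27.2193 = 119.5724pt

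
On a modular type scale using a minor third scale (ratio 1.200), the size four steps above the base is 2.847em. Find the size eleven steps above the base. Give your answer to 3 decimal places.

10.201em

2.847 × 1.200⁷ = 2.847 × 3.58318 ≈ 10.201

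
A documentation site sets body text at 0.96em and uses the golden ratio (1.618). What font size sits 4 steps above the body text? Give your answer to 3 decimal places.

0.96 × 1.618⁴ = 0.96 × 6.85353 ≈ 6.579

6.579em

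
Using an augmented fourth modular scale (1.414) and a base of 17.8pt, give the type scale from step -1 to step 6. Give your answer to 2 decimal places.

12.59pt, 17.80pt, 25.17pt, 35.59pt, 50.32pt, 71.16pt, 100.62pt, 142.27pt

Step -1: 17.8 ÷ 1.414 = 12.59
Step 0: 17.8pt
Step 1: 17.8 × 1.414 = 25.17
Step 2: 17.8 × 1.414² = 35.59
Step 3: 17.8 × 1.414³ = 50.32
Step 4: 17.8 × 1.414⁴ = 71.16
Step 5: 17.8 × 1.414⁵ = 100.62
Step 6: 17.8 × 1.414⁶ = 142.27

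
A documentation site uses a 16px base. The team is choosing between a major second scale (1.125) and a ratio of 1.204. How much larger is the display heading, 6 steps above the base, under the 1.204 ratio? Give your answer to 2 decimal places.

16.30px

Major second: 16.0 × 1.125⁶ = 32.4366px
At 1.204: 16.0 × 1.204⁶ = 48.7393px
Difference: 48.7393 − 32.4366 = 16.3027px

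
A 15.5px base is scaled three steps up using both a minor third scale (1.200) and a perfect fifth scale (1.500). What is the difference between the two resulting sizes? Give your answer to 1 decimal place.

25.5px

Minor third: 15.5 × 1.200³ = 26.784px
Perfect fifth: 15.5 × 1.500³ = 52.312px
Difference: 52.312 − 26.784 = 25.528px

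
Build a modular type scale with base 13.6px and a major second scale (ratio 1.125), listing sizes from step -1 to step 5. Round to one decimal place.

Step -1: 13.6 ÷ 1.125 = 12.1
Step 0: 13.6px
Step 1: 13.6 × 1.125 = 15.3
Step 2: 13.6 × 1.125² = 17.2
Step 3: 13.6 × 1.125³ = 19.4
Step 4: 13.6 × 1.125⁴ = 21.8
Step 5: 13.6 × 1.125⁵ = 24.5

12.1px, 13.6px, 15.3px, 17.2px, 19.4px, 21.8px, 24.5px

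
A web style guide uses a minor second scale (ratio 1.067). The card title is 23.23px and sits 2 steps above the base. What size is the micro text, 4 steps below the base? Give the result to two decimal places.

Moving from step +2 to step -4 is 6 steps down, so divide by r⁶.
23.23 ÷ 1.067⁶ = 23.23 ÷ 1.47566 ≈ 15.742

15.74px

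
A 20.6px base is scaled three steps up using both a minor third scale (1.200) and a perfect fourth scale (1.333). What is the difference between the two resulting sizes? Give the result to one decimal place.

13.2px

Minor third: 20.6 × 1.200³ = 35.597px
Perfect fourth: 20.6 × 1.333³ = 48.793px
Difference: 48.793 − 35.597 = 13.196px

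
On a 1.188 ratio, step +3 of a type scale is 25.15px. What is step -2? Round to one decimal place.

10.6px

The gap is -2 − (3) = -5 steps, so the factor is 1.188^-5.
25.15 ÷ 1.188⁵ = 25.15 ÷ 2.36637 ≈ 10.628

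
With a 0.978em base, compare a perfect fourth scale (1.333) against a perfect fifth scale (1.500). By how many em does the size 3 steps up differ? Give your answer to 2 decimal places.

Perfect fourth: 0.978 × 1.333³ = 2.3165em
Perfect fifth: 0.978 × 1.500³ = 3.3007em
Difference: 3.3007 − 2.3165 = 0.9842em

0.98em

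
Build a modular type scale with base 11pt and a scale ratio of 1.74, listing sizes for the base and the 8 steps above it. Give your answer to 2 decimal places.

11.00pt, 19.14pt, 33.30pt, 57.95pt, 100.83pt, 175.44pt, 305.27pt, 531.17pt, 924.24pt

Step 0: 11pt
Step 1: 11.0 × 1.74 = 19.14
Step 2: 11.0 × 1.74² = 33.30
Step 3: 11.0 × 1.74³ = 57.95
Step 4: 11.0 × 1.74⁴ = 100.83
Step 5: 11.0 × 1.74⁵ = 175.44
Step 6: 11.0 × 1.74⁶ = 305.27
Step 7: 11.0 × 1.74⁷ = 531.17
Step 8: 11.0 × 1.74⁸ = 924.24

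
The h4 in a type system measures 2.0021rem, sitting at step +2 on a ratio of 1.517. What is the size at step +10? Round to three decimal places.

2.0021 × 1.517⁸ = 2.0021 × 28.04689 ≈ 56.153

56.153rem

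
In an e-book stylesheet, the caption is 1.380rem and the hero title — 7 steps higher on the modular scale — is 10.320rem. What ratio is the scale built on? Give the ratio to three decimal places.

1.333

r⁷ = 10.320 / 1.380, so r = (10.320/1.380)^(1/7).
r = 7.4783^(1/7) ≈ 1.3330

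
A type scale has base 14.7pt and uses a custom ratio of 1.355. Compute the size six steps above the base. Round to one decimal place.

14.7 × 1.355⁶ = 14.7 × 6.18922 ≈ 90.98

91.0pt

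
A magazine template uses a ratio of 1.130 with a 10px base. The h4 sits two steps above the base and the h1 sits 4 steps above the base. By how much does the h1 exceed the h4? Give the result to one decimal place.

3.5px

Step 2: 10.0 × 1.130² = 12.769px
Step 4: 10.0 × 1.130⁴ = 16.305px
Difference: 16.305 − 12.769 = 3.536px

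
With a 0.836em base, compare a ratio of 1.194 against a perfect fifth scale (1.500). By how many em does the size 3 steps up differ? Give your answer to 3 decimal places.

1.398em

At 1.194: 0.836 × 1.194³ = 1.42305em
Perfect fifth: 0.836 × 1.500³ = 2.82150em
Difference: 2.82150 − 1.42305 = 1.39845em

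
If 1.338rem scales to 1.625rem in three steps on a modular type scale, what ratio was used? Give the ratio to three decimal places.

1.067

The ratio satisfies 1.338 × r³ = 1.625, so r = (1.625 / 1.338)^(1/3).
r = 1.2145^(1/3) ≈ 1.0669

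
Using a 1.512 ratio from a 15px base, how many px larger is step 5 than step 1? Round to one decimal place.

95.9px

Step 1: 15.0 × 1.512 = 22.680px
Step 5: 15.0 × 1.512⁵ = 118.536px
Difference: 118.536 − 22.680 = 95.856px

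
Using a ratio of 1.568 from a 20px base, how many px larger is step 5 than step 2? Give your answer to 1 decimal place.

Step 2: 20.0 × 1.568² = 49.172px
Step 5: 20.0 × 1.568⁵ = 189.566px
Difference: 189.566 − 49.172 = 140.394px

140.4px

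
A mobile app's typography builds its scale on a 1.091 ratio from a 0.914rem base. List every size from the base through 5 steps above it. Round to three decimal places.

0.914rem, 0.997rem, 1.088rem, 1.187rem, 1.295rem, 1.413rem

Step 0: 0.914rem
Step 1: 0.914 × 1.091 = 0.997
Step 2: 0.914 × 1.091² = 1.088
Step 3: 0.914 × 1.091³ = 1.187
Step 4: 0.914 × 1.091⁴ = 1.295
Step 5: 0.914 × 1.091⁵ = 1.413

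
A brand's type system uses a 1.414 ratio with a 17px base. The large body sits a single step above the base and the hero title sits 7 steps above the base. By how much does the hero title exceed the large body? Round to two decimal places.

Step 1: 17.0 × 1.414 = 24.0380px
Step 7: 17.0 × 1.414⁷ = 192.1298px
Difference: 192.1298 − 24.0380 = 168.0918px

168.09px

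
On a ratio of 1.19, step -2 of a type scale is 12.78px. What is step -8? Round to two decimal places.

4.50px

12.78 ÷ 1.19⁶ = 12.78 ÷ 2.83976 ≈ 4.500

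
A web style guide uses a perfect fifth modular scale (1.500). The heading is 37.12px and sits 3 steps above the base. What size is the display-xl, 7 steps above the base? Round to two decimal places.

37.12 × 1.500⁴ = 37.12 × 5.06250 ≈ 187.920

187.92px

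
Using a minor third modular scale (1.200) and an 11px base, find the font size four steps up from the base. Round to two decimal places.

22.81px

A modular type scale is a geometric sequence: sizeₙ = base × rⁿ.
11.0 × 1.200⁴ = 11.0 × 2.07360 ≈ 22.81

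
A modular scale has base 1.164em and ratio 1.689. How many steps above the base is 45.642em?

1.689ⁿ = 45.642 / 1.164 = 39.2113
n = ln(39.2113) / ln(1.689) = 3.6690 / 0.5241 ≈ 7.00

7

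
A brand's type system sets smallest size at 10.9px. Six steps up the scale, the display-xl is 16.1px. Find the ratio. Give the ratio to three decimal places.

1.067

The ratio satisfies 10.9 × r⁶ = 16.1, so r = (16.1 / 10.9)^(1/6).
r = 1.4771^(1/6) ≈ 1.0672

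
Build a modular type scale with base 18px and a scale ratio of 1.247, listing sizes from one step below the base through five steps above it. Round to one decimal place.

Step -1: 18.0 ÷ 1.247 = 14.4
Step 0: 18px
Step 1: 18.0 × 1.247 = 22.4
Step 2: 18.0 × 1.247² = 28.0
Step 3: 18.0 × 1.247³ = 34.9
Step 4: 18.0 × 1.247⁴ = 43.5
Step 5: 18.0 × 1.247⁵ = 54.3

14.4px, 18.0px, 22.4px, 28.0px, 34.9px, 43.5px, 54.3px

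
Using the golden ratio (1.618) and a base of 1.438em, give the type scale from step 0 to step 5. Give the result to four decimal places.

1.4380em, 2.3267em, 3.7646em, 6.0911em, 9.8554em, 15.9460em

Step 0: 1.438em
Step 1: 1.438 × 1.618 = 2.3267
Step 2: 1.438 × 1.618² = 3.7646
Step 3: 1.438 × 1.618³ = 6.0911
Step 4: 1.438 × 1.618⁴ = 9.8554
Step 5: 1.438 × 1.618⁵ = 15.9460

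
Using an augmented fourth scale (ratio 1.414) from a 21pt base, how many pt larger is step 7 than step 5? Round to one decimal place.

Step 5: 21.0 × 1.414⁵ = 118.704pt
Step 7: 21.0 × 1.414⁷ = 237.337pt
Difference: 237.337 − 118.704 = 118.633pt

118.6pt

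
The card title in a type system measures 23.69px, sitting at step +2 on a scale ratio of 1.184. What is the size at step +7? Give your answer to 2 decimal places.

The gap is 7 − (2) = 5 steps, so the factor is 1.184^5.
23.69 × 1.184⁵ = 23.69 × 2.32680 ≈ 55.122

55.12px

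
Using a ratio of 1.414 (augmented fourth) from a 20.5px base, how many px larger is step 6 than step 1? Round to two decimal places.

Step 1: 20.5 × 1.414 = 28.9870px
Step 6: 20.5 × 1.414⁶ = 163.8515px
Difference: 163.8515 − 28.9870 = 134.8645px

134.86px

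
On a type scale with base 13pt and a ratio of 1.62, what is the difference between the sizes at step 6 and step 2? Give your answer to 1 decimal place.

Step 2: 13.0 × 1.62² = 34.117pt
Step 6: 13.0 × 1.62⁶ = 234.981pt
Difference: 234.981 − 34.117 = 200.864pt

200.9pt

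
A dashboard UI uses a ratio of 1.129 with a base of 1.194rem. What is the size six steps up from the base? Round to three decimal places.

2.473rem

1.194 × 1.129⁶ = 1.194 × 2.07092 ≈ 2.473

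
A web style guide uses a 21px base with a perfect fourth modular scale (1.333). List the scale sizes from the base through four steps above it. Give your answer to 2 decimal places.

Step 0: 21px
Step 1: 21.0 × 1.333 = 27.99
Step 2: 21.0 × 1.333² = 37.31
Step 3: 21.0 × 1.333³ = 49.74
Step 4: 21.0 × 1.333⁴ = 66.30

21.00px, 27.99px, 37.31px, 49.74px, 66.30px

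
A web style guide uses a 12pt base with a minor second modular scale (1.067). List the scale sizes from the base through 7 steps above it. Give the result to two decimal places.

12.00pt, 12.80pt, 13.66pt, 14.58pt, 15.55pt, 16.60pt, 17.71pt, 18.89pt

Step 0: 12pt
Step 1: 12.0 × 1.067 = 12.80
Step 2: 12.0 × 1.067² = 13.66
Step 3: 12.0 × 1.067³ = 14.58
Step 4: 12.0 × 1.067⁴ = 15.55
Step 5: 12.0 × 1.067⁵ = 16.60
Step 6: 12.0 × 1.067⁶ = 17.71
Step 7: 12.0 × 1.067⁷ = 18.89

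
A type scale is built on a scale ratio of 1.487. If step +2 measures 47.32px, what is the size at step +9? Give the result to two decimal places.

47.32 × 1.487⁷ = 47.32 × 16.07595 ≈ 760.714

760.71px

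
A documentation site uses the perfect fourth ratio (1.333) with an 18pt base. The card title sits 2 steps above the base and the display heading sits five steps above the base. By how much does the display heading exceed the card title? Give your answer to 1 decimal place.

Step 2: 18.0 × 1.333² = 31.984pt
Step 5: 18.0 × 1.333⁵ = 75.757pt
Difference: 75.757 − 31.984 = 43.773pt

43.8pt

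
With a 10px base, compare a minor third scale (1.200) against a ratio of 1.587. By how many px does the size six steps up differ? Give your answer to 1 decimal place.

Minor third: 10.0 × 1.200⁶ = 29.860px
At 1.587: 10.0 × 1.587⁶ = 159.758px
Difference: 159.758 − 29.860 = 129.898px

129.9px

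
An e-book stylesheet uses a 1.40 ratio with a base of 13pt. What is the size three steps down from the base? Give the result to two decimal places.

4.74pt

A modular type scale is a geometric sequence: sizeₙ = base × rⁿ.
13.0 ÷ 1.40³ = 13.0 ÷ 2.74400 ≈ 4.74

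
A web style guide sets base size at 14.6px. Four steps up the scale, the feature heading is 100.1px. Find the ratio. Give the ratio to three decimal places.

1.618

The ratio satisfies 14.6 × r⁴ = 100.1, so r = (100.1 / 14.6)^(1/4).
r = 6.8562^(1/4) ≈ 1.6182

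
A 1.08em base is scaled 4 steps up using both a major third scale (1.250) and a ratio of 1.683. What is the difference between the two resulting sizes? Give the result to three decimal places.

6.028em

Major third: 1.08 × 1.250⁴ = 2.63672em
At 1.683: 1.08 × 1.683⁴ = 8.66483em
Difference: 8.66483 − 2.63672 = 6.02811em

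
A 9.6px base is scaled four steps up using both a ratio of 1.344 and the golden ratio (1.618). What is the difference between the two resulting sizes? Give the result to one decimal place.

At 1.344: 9.6 × 1.344⁴ = 31.323px
Golden ratio: 9.6 × 1.618⁴ = 65.794px
Difference: 65.794 − 31.323 = 34.471px

34.5px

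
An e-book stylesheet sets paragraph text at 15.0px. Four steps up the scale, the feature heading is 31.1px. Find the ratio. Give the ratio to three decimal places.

1.200

The ratio satisfies 15.0 × r⁴ = 31.1, so r = (31.1 / 15.0)^(1/4).
r = 2.0733^(1/4) ≈ 1.2000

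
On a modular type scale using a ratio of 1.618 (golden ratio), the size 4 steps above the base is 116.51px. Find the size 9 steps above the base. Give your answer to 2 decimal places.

1291.98px

Moving from step +4 to step +9 is 5 steps up, so multiply by r⁵.
116.51 × 1.618⁵ = 116.51 × 11.08901 ≈ 1291.980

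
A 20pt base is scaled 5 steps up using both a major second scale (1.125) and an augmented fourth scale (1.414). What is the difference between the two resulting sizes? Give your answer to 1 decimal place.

77.0pt

Major second: 20.0 × 1.125⁵ = 36.041pt
Augmented fourth: 20.0 × 1.414⁵ = 113.052pt
Difference: 113.052 − 36.041 = 77.011pt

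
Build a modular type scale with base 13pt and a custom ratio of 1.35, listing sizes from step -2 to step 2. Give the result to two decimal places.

7.13pt, 9.63pt, 13.00pt, 17.55pt, 23.69pt

Step -2: 13.0 ÷ 1.35² = 7.13
Step -1: 13.0 ÷ 1.35 = 9.63
Step 0: 13pt
Step 1: 13.0 × 1.35 = 17.55
Step 2: 13.0 × 1.35² = 23.69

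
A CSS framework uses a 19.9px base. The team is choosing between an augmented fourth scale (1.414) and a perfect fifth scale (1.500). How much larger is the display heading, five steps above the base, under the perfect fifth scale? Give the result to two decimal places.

38.63px

Augmented fourth: 19.9 × 1.414⁵ = 112.4864px
Perfect fifth: 19.9 × 1.500⁵ = 151.1156px
Difference: 151.1156 − 112.4864 = 38.6292px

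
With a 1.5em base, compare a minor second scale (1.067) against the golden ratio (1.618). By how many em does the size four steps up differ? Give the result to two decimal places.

Minor second: 1.5 × 1.067⁴ = 1.9442em
Golden ratio: 1.5 × 1.618⁴ = 10.2803em
Difference: 10.2803 − 1.9442 = 8.3361em

8.34em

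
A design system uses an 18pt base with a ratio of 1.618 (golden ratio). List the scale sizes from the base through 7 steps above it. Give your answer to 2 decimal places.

18.00pt, 29.12pt, 47.12pt, 76.24pt, 123.36pt, 199.60pt, 322.96pt, 522.54pt

Step 0: 18pt
Step 1: 18.0 × 1.618 = 29.12
Step 2: 18.0 × 1.618² = 47.12
Step 3: 18.0 × 1.618³ = 76.24
Step 4: 18.0 × 1.618⁴ = 123.36
Step 5: 18.0 × 1.618⁵ = 199.60
Step 6: 18.0 × 1.618⁶ = 322.96
Step 7: 18.0 × 1.618⁷ = 522.54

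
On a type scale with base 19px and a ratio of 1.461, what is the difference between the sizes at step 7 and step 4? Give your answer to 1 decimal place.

183.4px

Step 4: 19.0 × 1.461⁴ = 86.567px
Step 7: 19.0 × 1.461⁷ = 269.964px
Difference: 269.964 − 86.567 = 183.397px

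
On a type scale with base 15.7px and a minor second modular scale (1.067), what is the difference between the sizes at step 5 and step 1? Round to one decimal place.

Step 1: 15.7 × 1.067 = 16.752px
Step 5: 15.7 × 1.067⁵ = 21.713px
Difference: 21.713 − 16.752 = 4.961px

5.0px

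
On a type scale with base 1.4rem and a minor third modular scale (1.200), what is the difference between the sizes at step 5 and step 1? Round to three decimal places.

Step 1: 1.4 × 1.200 = 1.68000rem
Step 5: 1.4 × 1.200⁵ = 3.48365rem
Difference: 3.48365 − 1.68000 = 1.80365rem

1.804rem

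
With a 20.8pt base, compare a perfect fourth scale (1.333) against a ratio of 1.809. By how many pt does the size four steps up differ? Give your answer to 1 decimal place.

Perfect fourth: 20.8 × 1.333⁴ = 65.673pt
At 1.809: 20.8 × 1.809⁴ = 222.750pt
Difference: 222.750 − 65.673 = 157.077pt

157.1pt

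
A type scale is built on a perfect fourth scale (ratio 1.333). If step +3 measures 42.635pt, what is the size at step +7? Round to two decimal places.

134.61pt

42.635 × 1.333⁴ = 42.635 × 3.15733 ≈ 134.613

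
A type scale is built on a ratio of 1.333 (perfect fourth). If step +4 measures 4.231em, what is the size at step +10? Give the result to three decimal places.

23.737em

4.231 × 1.333⁶ = 4.231 × 5.61023 ≈ 23.737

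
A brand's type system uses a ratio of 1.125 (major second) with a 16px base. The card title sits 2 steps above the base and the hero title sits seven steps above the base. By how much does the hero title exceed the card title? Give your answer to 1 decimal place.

Step 2: 16.0 × 1.125² = 20.250px
Step 7: 16.0 × 1.125⁷ = 36.491px
Difference: 36.491 − 20.250 = 16.241px

16.2px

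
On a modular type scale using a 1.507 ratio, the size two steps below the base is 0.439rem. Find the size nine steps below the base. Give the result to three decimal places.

Moving from step -2 to step -9 is 7 steps down, so divide by r⁷.
0.439 ÷ 1.507⁷ = 0.439 ÷ 17.65195 ≈ 0.025

0.025rem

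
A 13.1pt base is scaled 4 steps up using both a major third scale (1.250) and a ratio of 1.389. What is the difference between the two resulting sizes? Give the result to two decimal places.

16.78pt

Major third: 13.1 × 1.250⁴ = 31.9824pt
At 1.389: 13.1 × 1.389⁴ = 48.7619pt
Difference: 48.7619 − 31.9824 = 16.7795pt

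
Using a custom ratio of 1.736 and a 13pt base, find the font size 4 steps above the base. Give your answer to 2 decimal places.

118.07pt

13.0 × 1.736⁴ = 13.0 × 9.08236 ≈ 118.07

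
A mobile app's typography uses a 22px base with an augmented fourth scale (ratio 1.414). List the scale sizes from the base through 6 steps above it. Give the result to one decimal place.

22.0px, 31.1px, 44.0px, 62.2px, 87.9px, 124.4px, 175.8px

Step 0: 22px
Step 1: 22.0 × 1.414 = 31.1
Step 2: 22.0 × 1.414² = 44.0
Step 3: 22.0 × 1.414³ = 62.2
Step 4: 22.0 × 1.414⁴ = 87.9
Step 5: 22.0 × 1.414⁵ = 124.4
Step 6: 22.0 × 1.414⁶ = 175.8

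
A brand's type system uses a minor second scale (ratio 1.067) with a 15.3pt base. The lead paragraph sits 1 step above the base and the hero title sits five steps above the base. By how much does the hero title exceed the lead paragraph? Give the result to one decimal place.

Step 1: 15.3 × 1.067 = 16.325pt
Step 5: 15.3 × 1.067⁵ = 21.160pt
Difference: 21.160 − 16.325 = 4.835pt

4.8pt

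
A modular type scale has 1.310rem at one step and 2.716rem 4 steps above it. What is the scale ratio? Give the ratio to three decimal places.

r⁴ = 2.716 / 1.310, so r = (2.716/1.310)^(1/4).
r = 2.0733^(1/4) ≈ 1.2000

1.200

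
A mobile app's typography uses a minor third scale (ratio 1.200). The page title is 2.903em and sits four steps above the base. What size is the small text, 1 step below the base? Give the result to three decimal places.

1.167em

The gap is -1 − (4) = -5 steps, so the factor is 1.200^-5.
2.903 ÷ 1.200⁵ = 2.903 ÷ 2.48832 ≈ 1.167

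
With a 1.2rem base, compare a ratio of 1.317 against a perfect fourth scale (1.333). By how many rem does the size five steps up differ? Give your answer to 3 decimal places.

0.296rem

At 1.317: 1.2 × 1.317⁵ = 4.75456rem
Perfect fourth: 1.2 × 1.333⁵ = 5.05047rem
Difference: 5.05047 − 4.75456 = 0.29591rem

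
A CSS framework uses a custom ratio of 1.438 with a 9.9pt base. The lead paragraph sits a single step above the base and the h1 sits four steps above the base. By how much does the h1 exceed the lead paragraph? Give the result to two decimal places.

Step 1: 9.9 × 1.438 = 14.2362pt
Step 4: 9.9 × 1.438⁴ = 42.3322pt
Difference: 42.3322 − 14.2362 = 28.0960pt

28.10pt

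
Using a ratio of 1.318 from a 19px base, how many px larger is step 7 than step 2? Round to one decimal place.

Step 2: 19.0 × 1.318² = 33.005px
Step 7: 19.0 × 1.318⁷ = 131.269px
Difference: 131.269 − 33.005 = 98.264px

98.3px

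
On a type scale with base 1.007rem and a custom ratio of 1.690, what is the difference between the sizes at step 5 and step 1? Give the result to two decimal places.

12.18rem

Step 1: 1.007 × 1.690 = 1.7018rem
Step 5: 1.007 × 1.690⁵ = 13.8824rem
Difference: 13.8824 − 1.7018 = 12.1806rem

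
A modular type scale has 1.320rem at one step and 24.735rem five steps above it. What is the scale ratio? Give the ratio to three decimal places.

The ratio satisfies 1.320 × r⁵ = 24.735, so r = (24.735 / 1.320)^(1/5).
r = 18.7386^(1/5) ≈ 1.7970

1.797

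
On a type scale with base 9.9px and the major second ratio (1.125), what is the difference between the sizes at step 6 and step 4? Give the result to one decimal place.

Step 4: 9.9 × 1.125⁴ = 15.858px
Step 6: 9.9 × 1.125⁶ = 20.070px
Difference: 20.070 − 15.858 = 4.212px

4.2px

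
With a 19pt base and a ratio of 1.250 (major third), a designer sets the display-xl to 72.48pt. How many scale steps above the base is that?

1.250ⁿ = 72.48 / 19 = 3.8147
n = ln(3.8147) / ln(1.250) = 1.3389 / 0.2231 ≈ 6.00

6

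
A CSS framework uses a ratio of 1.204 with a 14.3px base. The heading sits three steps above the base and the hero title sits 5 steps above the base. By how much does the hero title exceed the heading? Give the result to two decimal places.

Step 3: 14.3 × 1.204³ = 24.9583px
Step 5: 14.3 × 1.204⁵ = 36.1800px
Difference: 36.1800 − 24.9583 = 11.2217px

11.22px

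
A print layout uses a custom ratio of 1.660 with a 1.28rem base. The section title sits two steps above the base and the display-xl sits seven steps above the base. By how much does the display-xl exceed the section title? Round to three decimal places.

40.933rem

Step 2: 1.28 × 1.660² = 3.52717rem
Step 7: 1.28 × 1.660⁷ = 44.45971rem
Difference: 44.45971 − 3.52717 = 40.93254rem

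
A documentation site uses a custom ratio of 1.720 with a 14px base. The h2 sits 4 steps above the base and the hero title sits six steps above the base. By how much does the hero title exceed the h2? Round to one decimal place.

Step 4: 14.0 × 1.720⁴ = 122.530px
Step 6: 14.0 × 1.720⁶ = 362.492px
Difference: 362.492 − 122.530 = 239.962px

240.0px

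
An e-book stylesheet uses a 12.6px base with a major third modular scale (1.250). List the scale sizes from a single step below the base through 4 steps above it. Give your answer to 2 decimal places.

Step -1: 12.6 ÷ 1.250 = 10.08
Step 0: 12.6px
Step 1: 12.6 × 1.250 = 15.75
Step 2: 12.6 × 1.250² = 19.69
Step 3: 12.6 × 1.250³ = 24.61
Step 4: 12.6 × 1.250⁴ = 30.76

10.08px, 12.60px, 15.75px, 19.69px, 24.61px, 30.76px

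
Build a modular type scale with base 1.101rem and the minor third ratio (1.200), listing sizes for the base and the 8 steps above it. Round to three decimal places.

1.101rem, 1.321rem, 1.585rem, 1.903rem, 2.283rem, 2.740rem, 3.288rem, 3.945rem, 4.734rem

Step 0: 1.101rem
Step 1: 1.101 × 1.200 = 1.321
Step 2: 1.101 × 1.200² = 1.585
Step 3: 1.101 × 1.200³ = 1.903
Step 4: 1.101 × 1.200⁴ = 2.283
Step 5: 1.101 × 1.200⁵ = 2.740
Step 6: 1.101 × 1.200⁶ = 3.288
Step 7: 1.101 × 1.200⁷ = 3.945
Step 8: 1.101 × 1.200⁸ = 4.734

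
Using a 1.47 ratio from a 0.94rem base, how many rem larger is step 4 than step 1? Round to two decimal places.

Step 1: 0.94 × 1.47 = 1.3818rem
Step 4: 0.94 × 1.47⁴ = 4.3893rem
Difference: 4.3893 − 1.3818 = 3.0075rem

3.01rem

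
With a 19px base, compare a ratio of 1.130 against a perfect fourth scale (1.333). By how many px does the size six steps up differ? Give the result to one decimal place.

67.0px

At 1.130: 19.0 × 1.130⁶ = 39.557px
Perfect fourth: 19.0 × 1.333⁶ = 106.594px
Difference: 106.594 − 39.557 = 67.037px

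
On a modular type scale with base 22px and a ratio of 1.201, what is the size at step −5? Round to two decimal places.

Every step multiplies by the scale ratio.
22.0 ÷ 1.201⁵ = 22.0 ÷ 2.49871 ≈ 8.80

8.80px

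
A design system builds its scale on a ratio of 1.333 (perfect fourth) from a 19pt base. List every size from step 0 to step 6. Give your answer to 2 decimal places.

19.00pt, 25.33pt, 33.76pt, 45.00pt, 59.99pt, 79.97pt, 106.59pt

Step 0: 19pt
Step 1: 19.0 × 1.333 = 25.33
Step 2: 19.0 × 1.333² = 33.76
Step 3: 19.0 × 1.333³ = 45.00
Step 4: 19.0 × 1.333⁴ = 59.99
Step 5: 19.0 × 1.333⁵ = 79.97
Step 6: 19.0 × 1.333⁶ = 106.59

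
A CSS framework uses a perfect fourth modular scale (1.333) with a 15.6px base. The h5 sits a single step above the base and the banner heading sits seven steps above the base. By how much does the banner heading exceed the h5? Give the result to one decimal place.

95.9px

Step 1: 15.6 × 1.333 = 20.795px
Step 7: 15.6 × 1.333⁷ = 116.664px
Difference: 116.664 − 20.795 = 95.869px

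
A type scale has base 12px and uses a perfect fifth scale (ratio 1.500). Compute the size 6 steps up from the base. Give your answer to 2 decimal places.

136.69px

12.0 × 1.500⁶ = 12.0 × 11.39062 ≈ 136.69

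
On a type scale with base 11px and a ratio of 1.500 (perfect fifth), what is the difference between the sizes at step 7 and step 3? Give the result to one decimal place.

150.8px

Step 3: 11.0 × 1.500³ = 37.125px
Step 7: 11.0 × 1.500⁷ = 187.945px
Difference: 187.945 − 37.125 = 150.820px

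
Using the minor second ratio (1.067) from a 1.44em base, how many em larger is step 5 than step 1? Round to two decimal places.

Step 1: 1.44 × 1.067 = 1.5365em
Step 5: 1.44 × 1.067⁵ = 1.9915em
Difference: 1.9915 − 1.5365 = 0.4550em

0.46em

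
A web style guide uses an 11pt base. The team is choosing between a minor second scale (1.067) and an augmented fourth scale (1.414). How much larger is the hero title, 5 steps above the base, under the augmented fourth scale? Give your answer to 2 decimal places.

46.97pt

Minor second: 11.0 × 1.067⁵ = 15.2130pt
Augmented fourth: 11.0 × 1.414⁵ = 62.1784pt
Difference: 62.1784 − 15.2130 = 46.9654pt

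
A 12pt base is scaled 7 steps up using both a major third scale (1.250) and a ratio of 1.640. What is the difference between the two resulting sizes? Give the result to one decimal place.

325.7pt

Major third: 12.0 × 1.250⁷ = 57.220pt
At 1.640: 12.0 × 1.640⁷ = 382.902pt
Difference: 382.902 − 57.220 = 325.682pt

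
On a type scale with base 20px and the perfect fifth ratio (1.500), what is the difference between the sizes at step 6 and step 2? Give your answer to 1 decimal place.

182.8px

Step 2: 20.0 × 1.500² = 45.000px
Step 6: 20.0 × 1.500⁶ = 227.812px
Difference: 227.812 − 45.000 = 182.812px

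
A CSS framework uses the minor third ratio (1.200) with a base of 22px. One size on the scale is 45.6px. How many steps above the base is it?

1.200ⁿ = 45.6 / 22 = 2.0727
n = ln(2.0727) / ln(1.200) = 0.7289 / 0.1823 ≈ 4.00

4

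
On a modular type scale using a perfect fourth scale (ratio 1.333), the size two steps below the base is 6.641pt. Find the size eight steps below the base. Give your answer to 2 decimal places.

1.18pt

6.641 ÷ 1.333⁶ = 6.641 ÷ 5.61023 ≈ 1.184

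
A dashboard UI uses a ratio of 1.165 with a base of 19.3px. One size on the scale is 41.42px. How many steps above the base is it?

5

1.165ⁿ = 41.42 / 19.3 = 2.1461
n = ln(2.1461) / ln(1.165) = 0.7637 / 0.1527 ≈ 5.00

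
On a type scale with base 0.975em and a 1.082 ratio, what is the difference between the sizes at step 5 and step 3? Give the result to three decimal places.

Step 3: 0.975 × 1.082³ = 1.23506em
Step 5: 0.975 × 1.082⁵ = 1.44591em
Difference: 1.44591 − 1.23506 = 0.21085em

0.211em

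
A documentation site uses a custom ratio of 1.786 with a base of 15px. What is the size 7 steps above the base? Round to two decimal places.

A modular type scale is a geometric sequence: sizeₙ = base × rⁿ.
15.0 × 1.786⁷ = 15.0 × 57.96558 ≈ 869.48

869.48px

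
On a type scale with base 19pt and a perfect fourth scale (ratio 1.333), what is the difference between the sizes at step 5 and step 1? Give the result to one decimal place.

Step 1: 19.0 × 1.333 = 25.327pt
Step 5: 19.0 × 1.333⁵ = 79.966pt
Difference: 79.966 − 25.327 = 54.639pt

54.6pt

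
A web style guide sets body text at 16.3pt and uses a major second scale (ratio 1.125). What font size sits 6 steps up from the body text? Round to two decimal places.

16.3 × 1.125⁶ = 16.3 × 2.02729 ≈ 33.04

33.04pt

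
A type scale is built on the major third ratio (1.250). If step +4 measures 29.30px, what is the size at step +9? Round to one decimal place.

29.30 × 1.250⁵ = 29.30 × 3.05176 ≈ 89.417

89.4px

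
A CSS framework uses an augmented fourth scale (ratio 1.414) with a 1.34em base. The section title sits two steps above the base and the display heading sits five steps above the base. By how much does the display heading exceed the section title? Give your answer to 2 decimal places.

Step 2: 1.34 × 1.414² = 2.6792em
Step 5: 1.34 × 1.414⁵ = 7.5745em
Difference: 7.5745 − 2.6792 = 4.8953em

4.90em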